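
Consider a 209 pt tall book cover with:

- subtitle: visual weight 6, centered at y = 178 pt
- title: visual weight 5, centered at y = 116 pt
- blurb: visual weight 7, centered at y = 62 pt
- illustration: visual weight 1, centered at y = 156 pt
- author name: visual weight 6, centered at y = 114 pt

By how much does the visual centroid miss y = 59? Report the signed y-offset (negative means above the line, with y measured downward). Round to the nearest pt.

Total weight = 6 + 5 + 7 + 1 + 6 = 25.
y-moment: 6·178 + 5·116 + 7·62 + 1·156 + 6·114 = 2922; centroid 2922/25 ≈ 116.88.
Offset from y = 59: 116.88 − 59 ≈ 57.88.

≈ 58 pt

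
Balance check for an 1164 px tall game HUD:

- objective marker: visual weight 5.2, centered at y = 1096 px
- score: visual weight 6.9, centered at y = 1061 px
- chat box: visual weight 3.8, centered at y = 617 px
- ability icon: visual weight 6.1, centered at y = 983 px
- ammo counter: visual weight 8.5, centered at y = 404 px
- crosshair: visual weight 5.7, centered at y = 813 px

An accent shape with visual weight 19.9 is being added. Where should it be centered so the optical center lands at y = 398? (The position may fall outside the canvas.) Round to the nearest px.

New total weight: (5.2 + 6.9 + 3.8 + 6.1 + 8.5 + 5.7) + 19.9 = 56.1.
y: target moment 56.1×398 = 22327.8; current 5.2·1096 + 6.9·1061 + 3.8·617 + 6.1·983 + 8.5·404 + 5.7·813 = 29429.1; the accent shape supplies -7101.3, so y = -7101.3/19.9 ≈ -356.85.

y ≈ -357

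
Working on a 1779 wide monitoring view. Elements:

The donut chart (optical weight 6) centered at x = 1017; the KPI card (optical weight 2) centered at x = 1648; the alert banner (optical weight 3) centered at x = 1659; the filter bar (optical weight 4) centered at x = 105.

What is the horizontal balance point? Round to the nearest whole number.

Σw = 6 + 2 + 3 + 4 = 15.
x: (6·1017 + 2·1648 + 3·1659 + 4·105) / 15 = 14795 / 15 ≈ 986.33

x ≈ 986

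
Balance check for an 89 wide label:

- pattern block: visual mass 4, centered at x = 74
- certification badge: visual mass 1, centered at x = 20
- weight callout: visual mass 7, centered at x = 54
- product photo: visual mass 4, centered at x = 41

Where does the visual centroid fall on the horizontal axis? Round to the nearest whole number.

x ≈ 54

Weights sum to 4 + 1 + 7 + 4 = 16.
x-moment: 4·74 + 1·20 + 7·54 + 4·41 = 858; centroid 858/16 ≈ 53.62.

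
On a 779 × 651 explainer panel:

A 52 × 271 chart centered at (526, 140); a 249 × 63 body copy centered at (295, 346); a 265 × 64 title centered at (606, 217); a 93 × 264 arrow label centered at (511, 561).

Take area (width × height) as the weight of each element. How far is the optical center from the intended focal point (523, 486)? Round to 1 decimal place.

Taking area as weight: chart 52·271 = 14092, body copy 249·63 = 15687, title 265·64 = 16960, arrow label 93·264 = 24552. Sum 71291.
Σw·x = 14092·526 + 15687·295 + 16960·606 + 24552·511 = 34863889, so x̄ = 34863889/71291 ≈ 489.04.
Σw·y = 14092·140 + 15687·346 + 16960·217 + 24552·561 = 24854574, so ȳ = 24854574/71291 ≈ 348.64.
Offset from (523, 486): Δx ≈ -33.96, Δy ≈ -137.36; distance = √(Δx² + Δy²) ≈ 141.50.

≈ 141.5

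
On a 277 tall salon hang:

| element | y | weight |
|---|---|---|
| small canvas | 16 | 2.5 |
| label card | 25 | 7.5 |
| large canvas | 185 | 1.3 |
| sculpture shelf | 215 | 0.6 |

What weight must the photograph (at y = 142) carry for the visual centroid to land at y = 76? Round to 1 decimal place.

Fixed elements: Σw = 2.5 + 7.5 + 1.3 + 0.6 = 11.9, Σw·y = 2.5·16 + 7.5·25 + 1.3·185 + 0.6·215 = 597.0.
For the centroid to hit 76: (597.0 + w·142) / (11.9 + w) = 76.
Solving: w = (76·11.9 − 597.0) / (142 − 76) = 307.4 / 66 ≈ 4.66.

w ≈ 4.7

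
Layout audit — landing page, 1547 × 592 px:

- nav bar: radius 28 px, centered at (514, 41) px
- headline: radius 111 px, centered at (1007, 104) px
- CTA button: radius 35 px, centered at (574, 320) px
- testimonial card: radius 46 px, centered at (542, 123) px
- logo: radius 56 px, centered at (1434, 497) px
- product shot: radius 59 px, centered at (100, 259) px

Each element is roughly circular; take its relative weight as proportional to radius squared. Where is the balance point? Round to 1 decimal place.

(845.7, 191.9)

Weights ∝ r²: nav bar 28² = 784, headline 111² = 12321, CTA button 35² = 1225, testimonial card 46² = 2116, logo 56² = 3136, product shot 59² = 3481; Σw = 23063.
Σw·x = 19505369; x̄ = 19505369/23063 ≈ 845.74.
y: moment 4425967 / weight 23063 ≈ 191.91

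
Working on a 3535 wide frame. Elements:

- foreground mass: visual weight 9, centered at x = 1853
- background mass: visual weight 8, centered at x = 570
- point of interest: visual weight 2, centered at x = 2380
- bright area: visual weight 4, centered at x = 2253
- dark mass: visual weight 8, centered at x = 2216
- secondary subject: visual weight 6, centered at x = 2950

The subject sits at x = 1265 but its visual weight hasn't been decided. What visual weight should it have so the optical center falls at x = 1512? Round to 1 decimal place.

w ≈ 58.7

Fixed elements: Σw = 9 + 8 + 2 + 4 + 8 + 6 = 37, Σw·x = 9·1853 + 8·570 + 2·2380 + 4·2253 + 8·2216 + 6·2950 = 70437.
For the centroid to hit 1512: (70437 + w·1265) / (37 + w) = 1512.
Solving: w = (1512·37 − 70437) / (1265 − 1512) = -14493 / -247 ≈ 58.68.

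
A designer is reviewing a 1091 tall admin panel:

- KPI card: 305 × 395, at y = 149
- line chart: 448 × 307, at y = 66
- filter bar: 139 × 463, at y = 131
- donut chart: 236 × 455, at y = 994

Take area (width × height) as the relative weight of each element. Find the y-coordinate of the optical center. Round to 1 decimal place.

Areas → weights: KPI card 305·395 = 120475, line chart 448·307 = 137536, filter bar 139·463 = 64357, donut chart 236·455 = 107380; Σw = 429748.
y: (120475·149 + 137536·66 + 64357·131 + 107380·994) / 429748 = 142194638 / 429748 ≈ 330.88

y ≈ 330.9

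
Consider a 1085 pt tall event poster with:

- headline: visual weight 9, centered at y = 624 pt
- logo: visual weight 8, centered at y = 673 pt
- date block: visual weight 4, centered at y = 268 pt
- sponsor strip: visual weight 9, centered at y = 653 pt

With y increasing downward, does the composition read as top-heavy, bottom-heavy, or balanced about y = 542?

bottom-heavy

Total weight = 9 + 8 + 4 + 9 = 30.
y-moment: 9·624 + 8·673 + 4·268 + 9·653 = 17949; centroid 17949/30 ≈ 598.30.
Since 598.3 is below (larger y than) 542, the composition reads bottom-heavy.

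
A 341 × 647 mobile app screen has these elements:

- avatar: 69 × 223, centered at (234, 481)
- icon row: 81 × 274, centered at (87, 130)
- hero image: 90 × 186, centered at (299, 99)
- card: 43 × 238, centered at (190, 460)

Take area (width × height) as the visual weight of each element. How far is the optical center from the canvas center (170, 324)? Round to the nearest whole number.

≈ 70

Areas: avatar 69·223 = 15387, icon row 81·274 = 22194, hero image 90·186 = 16740, card 43·238 = 10234. Total weight = 64555.
x: (15387·234 + 22194·87 + 16740·299 + 10234·190) / 64555 = 12481156 / 64555 ≈ 193.34
y: (15387·481 + 22194·130 + 16740·99 + 10234·460) / 64555 = 16651267 / 64555 ≈ 257.94
From (170, 324): dx = 23.34, dy = -66.06, so the distance is √(dx²+dy²) ≈ 70.06.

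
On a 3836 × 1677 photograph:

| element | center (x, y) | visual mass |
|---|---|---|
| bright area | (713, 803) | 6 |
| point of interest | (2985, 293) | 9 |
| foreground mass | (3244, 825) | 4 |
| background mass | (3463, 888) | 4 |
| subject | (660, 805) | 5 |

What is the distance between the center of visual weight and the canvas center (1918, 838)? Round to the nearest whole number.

≈ 327

Total weight = 6 + 9 + 4 + 4 + 5 = 28.
Σw·x = 6·713 + 9·2985 + 4·3244 + 4·3463 + 5·660 = 61271, so x̄ = 61271/28 ≈ 2188.25.
Σw·y = 6·803 + 9·293 + 4·825 + 4·888 + 5·805 = 18332, so ȳ = 18332/28 ≈ 654.71.
Offset from (1918, 838): Δx ≈ 270.25, Δy ≈ -183.29; distance = √(Δx² + Δy²) ≈ 326.54.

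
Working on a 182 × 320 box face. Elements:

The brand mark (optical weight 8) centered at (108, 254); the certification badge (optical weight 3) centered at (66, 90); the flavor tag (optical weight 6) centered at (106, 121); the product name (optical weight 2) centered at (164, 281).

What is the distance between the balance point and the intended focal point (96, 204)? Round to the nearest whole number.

≈ 18

Σw = 8 + 3 + 6 + 2 = 19.
Σw·x = 8·108 + 3·66 + 6·106 + 2·164 = 2026, so x̄ = 2026/19 ≈ 106.63.
Σw·y = 8·254 + 3·90 + 6·121 + 2·281 = 3590, so ȳ = 3590/19 ≈ 188.95.
Offset from (96, 204): Δx ≈ 10.63, Δy ≈ -15.05; distance = √(Δx² + Δy²) ≈ 18.43.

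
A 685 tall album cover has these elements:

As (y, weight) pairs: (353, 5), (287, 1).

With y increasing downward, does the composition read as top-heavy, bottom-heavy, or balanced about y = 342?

balanced

Weights sum to 5 + 1 = 6.
y-moment: 5·353 + 1·287 = 2052; centroid 2052/6 ≈ 342.00.
That equals the midline 342 — balanced.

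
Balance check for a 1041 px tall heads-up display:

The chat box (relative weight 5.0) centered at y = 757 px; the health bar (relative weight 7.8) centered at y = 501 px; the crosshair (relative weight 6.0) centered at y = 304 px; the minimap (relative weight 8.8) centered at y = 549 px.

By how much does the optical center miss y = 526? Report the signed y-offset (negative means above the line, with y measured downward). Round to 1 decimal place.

≈ -6.1 px

Σw = 5.0 + 7.8 + 6.0 + 8.8 = 27.6.
Σw·y = 5.0·757 + 7.8·501 + 6.0·304 + 8.8·549 = 14348.0, so ȳ = 14348.0/27.6 ≈ 519.86.
Offset from y = 526: 519.86 − 526 ≈ -6.14.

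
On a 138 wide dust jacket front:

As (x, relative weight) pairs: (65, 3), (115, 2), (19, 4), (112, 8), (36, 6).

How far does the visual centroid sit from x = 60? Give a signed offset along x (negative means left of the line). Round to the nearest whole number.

Σw = 3 + 2 + 4 + 8 + 6 = 23.
Σw·x = 3·65 + 2·115 + 4·19 + 8·112 + 6·36 = 1613, so x̄ = 1613/23 ≈ 70.13.
Offset from x = 60: 70.13 − 60 ≈ 10.13.

≈ 10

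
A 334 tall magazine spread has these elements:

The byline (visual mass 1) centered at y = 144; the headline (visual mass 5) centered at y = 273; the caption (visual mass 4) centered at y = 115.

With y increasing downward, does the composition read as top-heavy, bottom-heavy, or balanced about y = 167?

bottom-heavy

Total weight = 1 + 5 + 4 = 10.
Σw·y = 1·144 + 5·273 + 4·115 = 1969, so ȳ = 1969/10 ≈ 196.90.
196.9 vs midline 167 → bottom-heavy.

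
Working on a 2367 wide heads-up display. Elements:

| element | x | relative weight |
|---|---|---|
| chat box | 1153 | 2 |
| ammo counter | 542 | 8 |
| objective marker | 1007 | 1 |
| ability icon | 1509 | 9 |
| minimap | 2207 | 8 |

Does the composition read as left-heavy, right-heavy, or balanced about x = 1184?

right-heavy

Σw = 2 + 8 + 1 + 9 + 8 = 28.
x-moment: 2·1153 + 8·542 + 1·1007 + 9·1509 + 8·2207 = 38886; centroid 38886/28 ≈ 1388.79.
1388.8 vs midline 1184 → right-heavy.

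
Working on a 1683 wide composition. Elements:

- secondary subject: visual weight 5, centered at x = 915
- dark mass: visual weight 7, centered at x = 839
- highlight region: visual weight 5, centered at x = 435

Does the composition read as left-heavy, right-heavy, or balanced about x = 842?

Σw = 5 + 7 + 5 = 17.
x: (5·915 + 7·839 + 5·435) / 17 = 12623 / 17 ≈ 742.53
Since 742.5 is left of 842, the composition reads left-heavy.

left-heavy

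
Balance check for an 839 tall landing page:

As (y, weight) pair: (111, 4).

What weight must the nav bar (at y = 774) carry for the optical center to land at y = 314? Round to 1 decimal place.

w ≈ 1.8

Known: weight 4 with moment 4·111 = 444.
Balance at y = 314 requires (444 + w·774) / (4 + w) = 314.
Solving: w = (314·4 − 444) / (774 − 314) = 812 / 460 ≈ 1.77.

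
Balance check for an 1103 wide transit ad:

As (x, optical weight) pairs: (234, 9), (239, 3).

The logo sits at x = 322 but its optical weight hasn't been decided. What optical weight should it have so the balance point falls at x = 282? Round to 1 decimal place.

w ≈ 14.0

Known weights sum to 9 + 3 = 12; their moment is 9·234 + 3·239 = 2823.
Balance at x = 282 requires (2823 + w·322) / (12 + w) = 282.
So w = (282·12 − 2823)/(322 − 282) = 561/40 ≈ 14.03.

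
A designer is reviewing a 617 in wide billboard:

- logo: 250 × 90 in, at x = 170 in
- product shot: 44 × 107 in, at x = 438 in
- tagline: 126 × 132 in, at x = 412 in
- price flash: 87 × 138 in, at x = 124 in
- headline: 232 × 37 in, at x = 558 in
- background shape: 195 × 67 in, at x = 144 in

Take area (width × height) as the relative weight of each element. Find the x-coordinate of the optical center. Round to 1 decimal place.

Areas: logo 250·90 = 22500, product shot 44·107 = 4708, tagline 126·132 = 16632, price flash 87·138 = 12006, headline 232·37 = 8584, background shape 195·67 = 13065. Total weight = 77495.
x: moment 20899464 / weight 77495 ≈ 269.69

x ≈ 269.7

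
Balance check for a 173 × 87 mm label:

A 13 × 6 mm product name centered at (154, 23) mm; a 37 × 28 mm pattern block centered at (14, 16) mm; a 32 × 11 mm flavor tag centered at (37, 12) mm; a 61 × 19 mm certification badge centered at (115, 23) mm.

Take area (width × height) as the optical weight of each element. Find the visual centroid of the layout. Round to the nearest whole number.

(66, 19)

Areas → weights: product name 13·6 = 78, pattern block 37·28 = 1036, flavor tag 32·11 = 352, certification badge 61·19 = 1159; Σw = 2625.
x-moment: 78·154 + 1036·14 + 352·37 + 1159·115 = 172825; centroid 172825/2625 ≈ 65.84.
y-moment: 78·23 + 1036·16 + 352·12 + 1159·23 = 49251; centroid 49251/2625 ≈ 18.76.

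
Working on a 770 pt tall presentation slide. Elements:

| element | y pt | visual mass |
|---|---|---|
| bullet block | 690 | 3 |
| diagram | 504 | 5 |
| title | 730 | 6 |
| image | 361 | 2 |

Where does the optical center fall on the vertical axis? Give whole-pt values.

y ≈ 606

Weights sum to 3 + 5 + 6 + 2 = 16.
y-moment: 3·690 + 5·504 + 6·730 + 2·361 = 9692; centroid 9692/16 ≈ 605.75.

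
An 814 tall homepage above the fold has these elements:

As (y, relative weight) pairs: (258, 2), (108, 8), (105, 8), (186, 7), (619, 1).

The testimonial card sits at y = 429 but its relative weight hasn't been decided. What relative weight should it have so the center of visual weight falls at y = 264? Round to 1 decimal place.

w ≈ 16.5

Known weights sum to 2 + 8 + 8 + 7 + 1 = 26; their moment is 2·258 + 8·108 + 8·105 + 7·186 + 1·619 = 4141.
For the centroid to hit 264: (4141 + w·429) / (26 + w) = 264.
Solving: w = (264·26 − 4141) / (429 − 264) = 2723 / 165 ≈ 16.50.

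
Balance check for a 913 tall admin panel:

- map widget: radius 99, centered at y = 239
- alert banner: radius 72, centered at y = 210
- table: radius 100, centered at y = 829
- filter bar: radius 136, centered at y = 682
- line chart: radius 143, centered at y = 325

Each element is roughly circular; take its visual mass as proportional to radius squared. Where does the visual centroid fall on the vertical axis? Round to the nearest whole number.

r² weights: map widget 99² = 9801, alert banner 72² = 5184, table 100² = 10000, filter bar 136² = 18496, line chart 143² = 20449. Total = 63930.
Σw·y = 9801·239 + 5184·210 + 10000·829 + 18496·682 + 20449·325 = 30981276, so ȳ = 30981276/63930 ≈ 484.61.

y ≈ 485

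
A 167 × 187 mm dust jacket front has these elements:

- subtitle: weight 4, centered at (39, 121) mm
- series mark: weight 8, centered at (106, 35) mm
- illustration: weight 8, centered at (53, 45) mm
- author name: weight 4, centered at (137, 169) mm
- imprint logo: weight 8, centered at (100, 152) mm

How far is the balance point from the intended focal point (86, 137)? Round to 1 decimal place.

≈ 42.8 mm

Total weight = 4 + 8 + 8 + 4 + 8 = 32.
x: (4·39 + 8·106 + 8·53 + 4·137 + 8·100) / 32 = 2776 / 32 ≈ 86.75
y: (4·121 + 8·35 + 8·45 + 4·169 + 8·152) / 32 = 3016 / 32 ≈ 94.25
Offset from (86, 137): Δx ≈ 0.75, Δy ≈ -42.75; distance = √(Δx² + Δy²) ≈ 42.76.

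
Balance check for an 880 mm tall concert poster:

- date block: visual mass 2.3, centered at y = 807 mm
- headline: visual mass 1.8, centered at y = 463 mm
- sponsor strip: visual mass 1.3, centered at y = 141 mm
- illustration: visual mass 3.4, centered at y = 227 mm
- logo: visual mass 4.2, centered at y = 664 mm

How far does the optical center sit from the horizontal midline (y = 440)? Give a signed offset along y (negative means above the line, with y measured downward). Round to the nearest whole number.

Σw = 2.3 + 1.8 + 1.3 + 3.4 + 4.2 = 13.0.
y-moment: 2.3·807 + 1.8·463 + 1.3·141 + 3.4·227 + 4.2·664 = 6433.4; centroid 6433.4/13.0 ≈ 494.88.
Against y = 440, that's 494.88 − 440 = 54.88.

≈ 55 mm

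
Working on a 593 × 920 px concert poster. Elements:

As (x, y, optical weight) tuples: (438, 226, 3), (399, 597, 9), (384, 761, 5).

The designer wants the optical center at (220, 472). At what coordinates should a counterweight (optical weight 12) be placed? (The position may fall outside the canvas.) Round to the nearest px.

New total weight: (3 + 9 + 5) + 12 = 29.
x: target moment 29×220 = 6380; current 3·438 + 9·399 + 5·384 = 6825; the counterweight supplies -445, so x = -445/12 ≈ -37.08.
y: target moment 29×472 = 13688; current 3·226 + 9·597 + 5·761 = 9856; the counterweight supplies 3832, so y = 3832/12 ≈ 319.33.

(-37, 319)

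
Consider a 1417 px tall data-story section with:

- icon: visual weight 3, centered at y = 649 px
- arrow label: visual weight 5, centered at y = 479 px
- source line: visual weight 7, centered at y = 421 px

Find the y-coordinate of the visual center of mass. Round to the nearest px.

y ≈ 486

Weights sum to 3 + 5 + 7 = 15.
y-moment: 3·649 + 5·479 + 7·421 = 7289; centroid 7289/15 ≈ 485.93.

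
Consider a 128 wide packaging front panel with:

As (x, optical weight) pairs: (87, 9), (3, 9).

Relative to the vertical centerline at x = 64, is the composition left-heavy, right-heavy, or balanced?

Total weight = 9 + 9 = 18.
Σw·x = 9·87 + 9·3 = 810, so x̄ = 810/18 ≈ 45.00.
45.0 vs midline 64 → left-heavy.

left-heavy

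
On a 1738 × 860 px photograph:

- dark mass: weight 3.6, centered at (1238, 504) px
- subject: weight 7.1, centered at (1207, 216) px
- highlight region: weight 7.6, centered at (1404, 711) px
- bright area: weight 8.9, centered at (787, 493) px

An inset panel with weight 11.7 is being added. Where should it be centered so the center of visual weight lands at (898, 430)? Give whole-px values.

After adding the inset panel, total weight = 3.6 + 7.1 + 7.6 + 8.9 + 11.7 = 38.9.
x: target moment 38.9×898 = 34932.2; current 3.6·1238 + 7.1·1207 + 7.6·1404 + 8.9·787 = 30701.2; the inset panel supplies 4231.0, so x = 4231.0/11.7 ≈ 361.62.
y: target moment 38.9×430 = 16727.0; current 3.6·504 + 7.1·216 + 7.6·711 + 8.9·493 = 13139.3; the inset panel supplies 3587.7, so y = 3587.7/11.7 ≈ 306.64.

(362, 307)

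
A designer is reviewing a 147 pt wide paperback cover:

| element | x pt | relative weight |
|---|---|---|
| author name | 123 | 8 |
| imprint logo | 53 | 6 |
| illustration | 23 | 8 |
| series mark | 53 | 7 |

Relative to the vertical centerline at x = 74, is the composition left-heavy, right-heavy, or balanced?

left-heavy

Weights sum to 8 + 6 + 8 + 7 = 29.
x-moment: 8·123 + 6·53 + 8·23 + 7·53 = 1857; centroid 1857/29 ≈ 64.03.
Since 64.0 is left of 74, the composition reads left-heavy.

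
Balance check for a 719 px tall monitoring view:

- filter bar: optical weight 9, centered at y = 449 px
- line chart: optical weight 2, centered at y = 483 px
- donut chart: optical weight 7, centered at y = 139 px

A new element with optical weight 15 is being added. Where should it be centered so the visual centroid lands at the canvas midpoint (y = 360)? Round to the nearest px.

y ≈ 393

New total weight: (9 + 2 + 7) + 15 = 33.
y: target moment 33×360 = 11880; current 9·449 + 2·483 + 7·139 = 5980; the new element supplies 5900, so y = 5900/15 ≈ 393.33.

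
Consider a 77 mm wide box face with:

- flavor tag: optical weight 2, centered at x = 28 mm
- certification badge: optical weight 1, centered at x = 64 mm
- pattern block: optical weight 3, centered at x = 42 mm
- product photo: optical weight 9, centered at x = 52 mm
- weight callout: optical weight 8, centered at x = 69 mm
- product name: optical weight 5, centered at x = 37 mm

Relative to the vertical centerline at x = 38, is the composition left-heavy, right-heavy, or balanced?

Σw = 2 + 1 + 3 + 9 + 8 + 5 = 28.
Σw·x = 1451; x̄ = 1451/28 ≈ 51.82.
51.8 vs midline 38 → right-heavy.

right-heavy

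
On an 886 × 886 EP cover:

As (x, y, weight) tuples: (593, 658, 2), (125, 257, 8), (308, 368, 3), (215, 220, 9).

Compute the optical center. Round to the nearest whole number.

(229, 293)

Weights sum to 2 + 8 + 3 + 9 = 22.
x-moment: 2·593 + 8·125 + 3·308 + 9·215 = 5045; centroid 5045/22 ≈ 229.32.
y-moment: 2·658 + 8·257 + 3·368 + 9·220 = 6456; centroid 6456/22 ≈ 293.45.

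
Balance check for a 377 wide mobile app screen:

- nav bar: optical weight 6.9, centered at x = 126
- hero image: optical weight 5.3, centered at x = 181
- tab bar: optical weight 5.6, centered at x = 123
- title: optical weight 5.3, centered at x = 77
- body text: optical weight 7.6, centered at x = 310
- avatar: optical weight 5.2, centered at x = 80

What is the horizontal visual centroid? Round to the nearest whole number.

Weights sum to 6.9 + 5.3 + 5.6 + 5.3 + 7.6 + 5.2 = 35.9.
x: moment 5697.6 / weight 35.9 ≈ 158.71

x ≈ 159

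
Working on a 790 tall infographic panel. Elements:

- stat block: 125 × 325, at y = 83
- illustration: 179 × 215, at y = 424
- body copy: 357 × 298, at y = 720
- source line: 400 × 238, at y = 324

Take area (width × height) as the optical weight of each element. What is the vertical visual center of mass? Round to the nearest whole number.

Areas → weights: stat block 125·325 = 40625, illustration 179·215 = 38485, body copy 357·298 = 106386, source line 400·238 = 95200; Σw = 280696.
y-moment: 40625·83 + 38485·424 + 106386·720 + 95200·324 = 127132235; centroid 127132235/280696 ≈ 452.92.

y ≈ 453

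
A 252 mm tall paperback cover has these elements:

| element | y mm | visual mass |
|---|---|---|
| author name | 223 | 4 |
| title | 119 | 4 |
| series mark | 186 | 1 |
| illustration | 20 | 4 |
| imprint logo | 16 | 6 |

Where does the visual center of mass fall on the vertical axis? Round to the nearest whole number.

Weights sum to 4 + 4 + 1 + 4 + 6 = 19.
y: (4·223 + 4·119 + 1·186 + 4·20 + 6·16) / 19 = 1730 / 19 ≈ 91.05

y ≈ 91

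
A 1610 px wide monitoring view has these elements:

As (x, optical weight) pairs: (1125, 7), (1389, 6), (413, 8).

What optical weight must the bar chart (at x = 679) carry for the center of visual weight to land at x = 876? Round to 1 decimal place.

w ≈ 5.7

Fixed elements: Σw = 7 + 6 + 8 = 21, Σw·x = 7·1125 + 6·1389 + 8·413 = 19513.
Balance at x = 876 requires (19513 + w·679) / (21 + w) = 876.
So w = (876·21 − 19513)/(679 − 876) = -1117/-197 ≈ 5.67.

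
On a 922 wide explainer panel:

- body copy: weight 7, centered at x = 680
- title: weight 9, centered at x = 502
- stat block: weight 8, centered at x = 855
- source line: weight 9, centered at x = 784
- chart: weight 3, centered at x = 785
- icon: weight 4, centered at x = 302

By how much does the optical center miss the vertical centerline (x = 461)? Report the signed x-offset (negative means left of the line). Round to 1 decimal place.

Σw = 7 + 9 + 8 + 9 + 3 + 4 = 40.
Σw·x = 7·680 + 9·502 + 8·855 + 9·784 + 3·785 + 4·302 = 26737, so x̄ = 26737/40 ≈ 668.42.
Difference: 668.42 − 461 ≈ 207.42.

≈ 207.4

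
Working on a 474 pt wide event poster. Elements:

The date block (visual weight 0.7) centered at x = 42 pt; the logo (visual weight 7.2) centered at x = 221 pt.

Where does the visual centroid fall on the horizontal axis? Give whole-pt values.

x ≈ 205

Weights sum to 0.7 + 7.2 = 7.9.
x: (0.7·42 + 7.2·221) / 7.9 = 1620.6 / 7.9 ≈ 205.14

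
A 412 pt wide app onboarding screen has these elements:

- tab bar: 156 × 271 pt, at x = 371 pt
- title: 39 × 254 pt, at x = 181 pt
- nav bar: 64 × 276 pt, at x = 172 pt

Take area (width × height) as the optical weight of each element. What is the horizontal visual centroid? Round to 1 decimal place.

Areas: tab bar 156·271 = 42276, title 39·254 = 9906, nav bar 64·276 = 17664. Total weight = 69846.
x: (42276·371 + 9906·181 + 17664·172) / 69846 = 20515590 / 69846 ≈ 293.73

x ≈ 293.7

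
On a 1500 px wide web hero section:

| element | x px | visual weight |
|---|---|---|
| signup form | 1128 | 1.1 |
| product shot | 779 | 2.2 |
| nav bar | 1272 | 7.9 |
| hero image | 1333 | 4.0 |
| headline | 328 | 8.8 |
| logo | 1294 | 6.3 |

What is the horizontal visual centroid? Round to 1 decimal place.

x ≈ 969.4

Total weight = 1.1 + 2.2 + 7.9 + 4.0 + 8.8 + 6.3 = 30.3.
x: moment 29374.0 / weight 30.3 ≈ 969.44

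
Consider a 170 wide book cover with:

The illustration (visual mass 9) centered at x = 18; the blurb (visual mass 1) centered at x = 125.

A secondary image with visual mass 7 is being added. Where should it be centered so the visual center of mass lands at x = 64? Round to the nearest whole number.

New total weight: (9 + 1) + 7 = 17.
Along x: (287 + 7·x) / 17 = 64 (existing moment 9·18 + 1·125 = 287) ⇒ x = (1088 − 287) / 7 ≈ 114.43.

x ≈ 114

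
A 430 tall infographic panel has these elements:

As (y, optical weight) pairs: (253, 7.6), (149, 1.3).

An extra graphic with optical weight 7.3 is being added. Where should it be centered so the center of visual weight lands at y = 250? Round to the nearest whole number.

New total weight: (7.6 + 1.3) + 7.3 = 16.2.
y: target moment 16.2×250 = 4050.0; current 7.6·253 + 1.3·149 = 2116.5; the extra graphic supplies 1933.5, so y = 1933.5/7.3 ≈ 264.86.

y ≈ 265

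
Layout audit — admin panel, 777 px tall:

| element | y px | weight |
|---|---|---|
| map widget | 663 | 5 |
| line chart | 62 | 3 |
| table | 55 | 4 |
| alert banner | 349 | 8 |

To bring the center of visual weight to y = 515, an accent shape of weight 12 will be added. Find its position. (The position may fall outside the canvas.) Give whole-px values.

With the accent shape, Σw becomes 5 + 3 + 4 + 8 + 12 = 32.
y: need Σw·y = 32·515 = 16480. Existing = 5·663 + 3·62 + 4·55 + 8·349 = 6513. Remainder 9967 / 12 ≈ 830.58.

y ≈ 831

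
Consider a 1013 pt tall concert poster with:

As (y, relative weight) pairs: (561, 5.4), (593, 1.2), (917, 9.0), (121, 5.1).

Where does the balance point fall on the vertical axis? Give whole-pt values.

Total weight = 5.4 + 1.2 + 9.0 + 5.1 = 20.7.
y: (5.4·561 + 1.2·593 + 9.0·917 + 5.1·121) / 20.7 = 12611.1 / 20.7 ≈ 609.23

y ≈ 609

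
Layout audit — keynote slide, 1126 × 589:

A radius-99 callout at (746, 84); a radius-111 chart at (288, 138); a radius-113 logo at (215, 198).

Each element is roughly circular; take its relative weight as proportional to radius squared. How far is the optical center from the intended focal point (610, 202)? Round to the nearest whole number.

≈ 227

r² weights: callout 99² = 9801, chart 111² = 12321, logo 113² = 12769. Total = 34891.
x: (9801·746 + 12321·288 + 12769·215) / 34891 = 13605329 / 34891 ≈ 389.94
y: (9801·84 + 12321·138 + 12769·198) / 34891 = 5051844 / 34891 ≈ 144.79
From (610, 202): dx = -220.06, dy = -57.21, so the distance is √(dx²+dy²) ≈ 227.38.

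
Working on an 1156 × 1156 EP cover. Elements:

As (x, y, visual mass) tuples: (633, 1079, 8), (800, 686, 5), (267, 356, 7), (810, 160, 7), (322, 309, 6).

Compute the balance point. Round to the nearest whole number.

(562, 531)

Weights sum to 8 + 5 + 7 + 7 + 6 = 33.
x: (8·633 + 5·800 + 7·267 + 7·810 + 6·322) / 33 = 18535 / 33 ≈ 561.67
y: (8·1079 + 5·686 + 7·356 + 7·160 + 6·309) / 33 = 17528 / 33 ≈ 531.15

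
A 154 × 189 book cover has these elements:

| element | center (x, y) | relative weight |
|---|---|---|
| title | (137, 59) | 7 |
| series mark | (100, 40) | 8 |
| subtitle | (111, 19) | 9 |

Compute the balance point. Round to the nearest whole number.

(115, 38)

Weights sum to 7 + 8 + 9 = 24.
x-moment: 7·137 + 8·100 + 9·111 = 2758; centroid 2758/24 ≈ 114.92.
y-moment: 7·59 + 8·40 + 9·19 = 904; centroid 904/24 ≈ 37.67.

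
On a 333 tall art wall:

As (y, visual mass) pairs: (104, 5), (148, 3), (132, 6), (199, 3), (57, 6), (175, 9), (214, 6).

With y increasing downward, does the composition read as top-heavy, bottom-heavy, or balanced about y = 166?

top-heavy

Σw = 5 + 3 + 6 + 3 + 6 + 9 + 6 = 38.
Σw·y = 5·104 + 3·148 + 6·132 + 3·199 + 6·57 + 9·175 + 6·214 = 5554, so ȳ = 5554/38 ≈ 146.16.
Since 146.2 is above (smaller y than) 166, the composition reads top-heavy.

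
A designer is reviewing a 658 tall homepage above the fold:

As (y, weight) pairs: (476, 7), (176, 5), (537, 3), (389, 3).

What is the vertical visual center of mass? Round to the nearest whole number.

y ≈ 388

Σw = 7 + 5 + 3 + 3 = 18.
y: (7·476 + 5·176 + 3·537 + 3·389) / 18 = 6990 / 18 ≈ 388.33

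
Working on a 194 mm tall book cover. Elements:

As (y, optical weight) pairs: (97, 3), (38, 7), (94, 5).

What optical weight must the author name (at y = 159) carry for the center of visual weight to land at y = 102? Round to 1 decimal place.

Existing Σw = 15 (3 + 7 + 5); existing moment 3·97 + 7·38 + 5·94 = 1027.
Set Σw·y/Σw = 102: (1027 + 159w) = 102·(15 + w).
Solving: w = (102·15 − 1027) / (159 − 102) = 503 / 57 ≈ 8.82.

w ≈ 8.8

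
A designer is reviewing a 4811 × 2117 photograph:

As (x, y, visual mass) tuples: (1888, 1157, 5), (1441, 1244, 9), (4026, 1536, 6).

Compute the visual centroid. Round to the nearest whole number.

Total weight = 5 + 9 + 6 = 20.
Σw·x = 5·1888 + 9·1441 + 6·4026 = 46565, so x̄ = 46565/20 ≈ 2328.25.
Σw·y = 5·1157 + 9·1244 + 6·1536 = 26197, so ȳ = 26197/20 ≈ 1309.85.

(2328, 1310)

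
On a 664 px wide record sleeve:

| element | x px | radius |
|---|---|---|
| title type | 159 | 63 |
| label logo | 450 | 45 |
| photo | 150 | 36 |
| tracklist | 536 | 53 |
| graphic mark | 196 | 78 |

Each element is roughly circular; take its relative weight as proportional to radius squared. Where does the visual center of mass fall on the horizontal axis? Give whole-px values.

x ≈ 274

r² weights: title type 63² = 3969, label logo 45² = 2025, photo 36² = 1296, tracklist 53² = 2809, graphic mark 78² = 6084. Total = 16183.
x-moment: 3969·159 + 2025·450 + 1296·150 + 2809·536 + 6084·196 = 4434809; centroid 4434809/16183 ≈ 274.04.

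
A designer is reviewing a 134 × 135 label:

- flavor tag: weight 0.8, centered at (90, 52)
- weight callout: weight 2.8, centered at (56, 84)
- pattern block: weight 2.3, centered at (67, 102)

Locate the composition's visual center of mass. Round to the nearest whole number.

(65, 87)

Weights sum to 0.8 + 2.8 + 2.3 = 5.9.
Σw·x = 0.8·90 + 2.8·56 + 2.3·67 = 382.9, so x̄ = 382.9/5.9 ≈ 64.90.
Σw·y = 0.8·52 + 2.8·84 + 2.3·102 = 511.4, so ȳ = 511.4/5.9 ≈ 86.68.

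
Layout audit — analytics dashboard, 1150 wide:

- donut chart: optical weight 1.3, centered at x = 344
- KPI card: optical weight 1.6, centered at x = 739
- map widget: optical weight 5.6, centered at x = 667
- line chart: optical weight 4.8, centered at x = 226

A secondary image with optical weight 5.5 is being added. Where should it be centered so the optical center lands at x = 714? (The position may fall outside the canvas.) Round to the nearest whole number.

New total weight: (1.3 + 1.6 + 5.6 + 4.8) + 5.5 = 18.8.
x: target moment 18.8×714 = 13423.2; current 1.3·344 + 1.6·739 + 5.6·667 + 4.8·226 = 6449.6; the secondary image supplies 6973.6, so x = 6973.6/5.5 ≈ 1267.93.

x ≈ 1268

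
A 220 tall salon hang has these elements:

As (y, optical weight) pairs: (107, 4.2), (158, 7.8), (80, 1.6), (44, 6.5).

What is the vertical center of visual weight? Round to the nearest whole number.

Total weight = 4.2 + 7.8 + 1.6 + 6.5 = 20.1.
y-moment: 4.2·107 + 7.8·158 + 1.6·80 + 6.5·44 = 2095.8; centroid 2095.8/20.1 ≈ 104.27.

y ≈ 104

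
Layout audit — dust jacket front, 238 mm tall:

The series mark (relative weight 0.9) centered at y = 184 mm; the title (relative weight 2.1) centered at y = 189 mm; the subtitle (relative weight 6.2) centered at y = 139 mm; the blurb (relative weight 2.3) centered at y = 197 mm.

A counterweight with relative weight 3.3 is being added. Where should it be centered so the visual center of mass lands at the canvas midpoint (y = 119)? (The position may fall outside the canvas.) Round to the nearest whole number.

y ≈ -35

After adding the counterweight, total weight = 0.9 + 2.1 + 6.2 + 2.3 + 3.3 = 14.8.
y: need Σw·y = 14.8·119 = 1761.2. Existing = 0.9·184 + 2.1·189 + 6.2·139 + 2.3·197 = 1877.4. Remainder -116.2 / 3.3 ≈ -35.21.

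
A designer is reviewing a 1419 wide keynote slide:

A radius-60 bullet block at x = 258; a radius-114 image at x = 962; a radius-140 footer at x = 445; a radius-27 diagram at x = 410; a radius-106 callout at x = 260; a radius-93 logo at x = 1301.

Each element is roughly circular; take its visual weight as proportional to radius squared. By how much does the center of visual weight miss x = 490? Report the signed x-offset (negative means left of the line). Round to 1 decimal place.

r² weights: bullet block 60² = 3600, image 114² = 12996, footer 140² = 19600, diagram 27² = 729, callout 106² = 11236, logo 93² = 8649. Total = 56810.
Σw·x = 36625551; x̄ = 36625551/56810 ≈ 644.70.
Against x = 490, that's 644.70 − 490 = 154.70.

≈ 154.7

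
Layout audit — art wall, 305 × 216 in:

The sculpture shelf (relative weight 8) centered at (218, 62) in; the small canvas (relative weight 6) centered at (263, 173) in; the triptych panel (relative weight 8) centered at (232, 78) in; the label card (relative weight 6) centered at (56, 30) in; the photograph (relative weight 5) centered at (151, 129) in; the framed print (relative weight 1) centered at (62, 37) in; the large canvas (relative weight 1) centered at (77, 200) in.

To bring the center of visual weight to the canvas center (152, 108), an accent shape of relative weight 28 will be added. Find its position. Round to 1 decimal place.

(113.1, 128.0)

With the accent shape, Σw becomes 8 + 6 + 8 + 6 + 5 + 1 + 1 + 28 = 63.
x: need Σw·x = 63·152 = 9576. Existing = 8·218 + 6·263 + 8·232 + 6·56 + 5·151 + 1·62 + 1·77 = 6408. Remainder 3168 / 28 ≈ 113.14.
y: need Σw·y = 63·108 = 6804. Existing = 8·62 + 6·173 + 8·78 + 6·30 + 5·129 + 1·37 + 1·200 = 3220. Remainder 3584 / 28 ≈ 128.00.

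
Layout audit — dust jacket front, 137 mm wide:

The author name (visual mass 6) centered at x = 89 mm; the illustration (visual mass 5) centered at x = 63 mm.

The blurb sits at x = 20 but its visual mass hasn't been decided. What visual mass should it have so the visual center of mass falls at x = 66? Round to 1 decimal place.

w ≈ 2.7

Existing Σw = 11 (6 + 5); existing moment 6·89 + 5·63 = 849.
For the centroid to hit 66: (849 + w·20) / (11 + w) = 66.
So w = (66·11 − 849)/(20 − 66) = -123/-46 ≈ 2.67.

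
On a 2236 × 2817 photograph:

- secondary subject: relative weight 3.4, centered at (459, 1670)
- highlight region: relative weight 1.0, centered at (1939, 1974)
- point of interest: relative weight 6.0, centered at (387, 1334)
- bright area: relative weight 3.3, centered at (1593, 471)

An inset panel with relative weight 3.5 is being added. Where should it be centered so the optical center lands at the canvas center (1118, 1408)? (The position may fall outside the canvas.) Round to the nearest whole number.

(2329, 2002)

With the inset panel, Σw becomes 3.4 + 1.0 + 6.0 + 3.3 + 3.5 = 17.2.
x: need Σw·x = 17.2·1118 = 19229.6. Existing = 3.4·459 + 1.0·1939 + 6.0·387 + 3.3·1593 = 11078.5. Remainder 8151.1 / 3.5 ≈ 2328.89.
y: need Σw·y = 17.2·1408 = 24217.6. Existing = 3.4·1670 + 1.0·1974 + 6.0·1334 + 3.3·471 = 17210.3. Remainder 7007.3 / 3.5 ≈ 2002.09.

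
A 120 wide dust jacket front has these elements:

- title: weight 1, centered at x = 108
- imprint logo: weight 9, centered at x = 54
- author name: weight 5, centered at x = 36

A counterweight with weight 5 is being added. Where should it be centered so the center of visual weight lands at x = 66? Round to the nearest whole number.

x ≈ 109

After adding the counterweight, total weight = 1 + 9 + 5 + 5 = 20.
Along x: (774 + 5·x) / 20 = 66 (existing moment 1·108 + 9·54 + 5·36 = 774) ⇒ x = (1320 − 774) / 5 ≈ 109.20.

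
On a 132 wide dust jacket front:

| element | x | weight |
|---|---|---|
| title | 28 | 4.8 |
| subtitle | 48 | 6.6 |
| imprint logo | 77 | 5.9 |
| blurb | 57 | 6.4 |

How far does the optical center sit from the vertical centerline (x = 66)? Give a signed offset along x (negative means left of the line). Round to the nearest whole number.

≈ -12

Weights sum to 4.8 + 6.6 + 5.9 + 6.4 = 23.7.
Σw·x = 4.8·28 + 6.6·48 + 5.9·77 + 6.4·57 = 1270.3, so x̄ = 1270.3/23.7 ≈ 53.60.
Against x = 66, that's 53.60 − 66 = -12.40.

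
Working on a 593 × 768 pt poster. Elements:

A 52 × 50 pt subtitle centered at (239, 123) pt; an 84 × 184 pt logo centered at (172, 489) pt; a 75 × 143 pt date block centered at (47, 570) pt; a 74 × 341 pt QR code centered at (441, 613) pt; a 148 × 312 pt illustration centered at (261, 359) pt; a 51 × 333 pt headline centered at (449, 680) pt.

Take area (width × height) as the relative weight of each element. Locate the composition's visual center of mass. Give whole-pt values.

(295, 491)

Taking area as weight: subtitle 52·50 = 2600, logo 84·184 = 15456, date block 75·143 = 10725, QR code 74·341 = 25234, illustration 148·312 = 46176, headline 51·333 = 16983. Sum 117174.
Σw·x = 34589404; x̄ = 34589404/117174 ≈ 295.20.
Σw·y = 57585100; ȳ = 57585100/117174 ≈ 491.45.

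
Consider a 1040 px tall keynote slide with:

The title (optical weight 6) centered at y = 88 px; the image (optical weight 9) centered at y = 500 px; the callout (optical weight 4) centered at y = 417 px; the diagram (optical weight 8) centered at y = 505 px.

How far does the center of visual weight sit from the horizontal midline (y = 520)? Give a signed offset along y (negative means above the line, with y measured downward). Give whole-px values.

≈ -122 px

Total weight = 6 + 9 + 4 + 8 = 27.
y: (6·88 + 9·500 + 4·417 + 8·505) / 27 = 10736 / 27 ≈ 397.63
Offset from y = 520: 397.63 − 520 ≈ -122.37.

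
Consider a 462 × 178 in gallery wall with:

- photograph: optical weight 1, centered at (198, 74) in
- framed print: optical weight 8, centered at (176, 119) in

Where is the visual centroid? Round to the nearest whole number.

(178, 114)

Total weight = 1 + 8 = 9.
Σw·x = 1·198 + 8·176 = 1606, so x̄ = 1606/9 ≈ 178.44.
Σw·y = 1·74 + 8·119 = 1026, so ȳ = 1026/9 ≈ 114.00.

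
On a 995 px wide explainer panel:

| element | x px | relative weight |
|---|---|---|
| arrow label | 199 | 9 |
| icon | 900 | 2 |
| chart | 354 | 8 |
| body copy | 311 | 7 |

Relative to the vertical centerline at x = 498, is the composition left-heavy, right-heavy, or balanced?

Weights sum to 9 + 2 + 8 + 7 = 26.
Σw·x = 9·199 + 2·900 + 8·354 + 7·311 = 8600, so x̄ = 8600/26 ≈ 330.77.
Since 330.8 is left of 498, the composition reads left-heavy.

left-heavy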